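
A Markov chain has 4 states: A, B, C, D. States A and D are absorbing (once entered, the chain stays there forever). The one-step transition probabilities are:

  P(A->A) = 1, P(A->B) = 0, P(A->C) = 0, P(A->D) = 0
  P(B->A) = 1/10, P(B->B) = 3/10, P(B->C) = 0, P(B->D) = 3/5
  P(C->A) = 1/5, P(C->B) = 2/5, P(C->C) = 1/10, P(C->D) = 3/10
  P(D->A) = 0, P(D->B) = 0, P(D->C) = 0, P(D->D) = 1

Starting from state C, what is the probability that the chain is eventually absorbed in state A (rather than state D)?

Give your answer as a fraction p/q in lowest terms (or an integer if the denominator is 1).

Let a_i = P(absorbed in A | start in state i).
Boundary conditions: a_A = 1, a_D = 0.
For each transient state i, a_i = sum_j P(i->j) * a_j:
  a_B = 1/10*a_A + 3/10*a_B + 0*a_C + 3/5*a_D
  a_C = 1/5*a_A + 2/5*a_B + 1/10*a_C + 3/10*a_D

Substituting a_A = 1 and a_D = 0, rearrange to (I - Q) a = r where r[i] = P(i -> A):
  [7/10, 0] . (a_B, a_C) = 1/10
  [-2/5, 9/10] . (a_B, a_C) = 1/5

Solving yields:
  a_B = 1/7
  a_C = 2/7

Starting state is C, so the absorption probability is a_C = 2/7.

Answer: 2/7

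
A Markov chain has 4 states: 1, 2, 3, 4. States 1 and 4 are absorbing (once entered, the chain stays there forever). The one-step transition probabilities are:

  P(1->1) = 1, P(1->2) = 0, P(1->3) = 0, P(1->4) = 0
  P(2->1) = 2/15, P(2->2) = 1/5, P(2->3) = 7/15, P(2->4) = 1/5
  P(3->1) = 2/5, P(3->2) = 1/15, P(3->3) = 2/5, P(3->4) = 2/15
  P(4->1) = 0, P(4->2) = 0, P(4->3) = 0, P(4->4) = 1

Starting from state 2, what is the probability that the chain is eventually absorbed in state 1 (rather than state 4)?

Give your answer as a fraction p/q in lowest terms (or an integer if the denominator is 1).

Answer: 60/101

Derivation:
Let a_i = P(absorbed in 1 | start in state i).
Boundary conditions: a_1 = 1, a_4 = 0.
For each transient state i, a_i = sum_j P(i->j) * a_j:
  a_2 = 2/15*a_1 + 1/5*a_2 + 7/15*a_3 + 1/5*a_4
  a_3 = 2/5*a_1 + 1/15*a_2 + 2/5*a_3 + 2/15*a_4

Substituting a_1 = 1 and a_4 = 0, rearrange to (I - Q) a = r where r[i] = P(i -> 1):
  [4/5, -7/15] . (a_2, a_3) = 2/15
  [-1/15, 3/5] . (a_2, a_3) = 2/5

Solving yields:
  a_2 = 60/101
  a_3 = 74/101

Starting state is 2, so the absorption probability is a_2 = 60/101.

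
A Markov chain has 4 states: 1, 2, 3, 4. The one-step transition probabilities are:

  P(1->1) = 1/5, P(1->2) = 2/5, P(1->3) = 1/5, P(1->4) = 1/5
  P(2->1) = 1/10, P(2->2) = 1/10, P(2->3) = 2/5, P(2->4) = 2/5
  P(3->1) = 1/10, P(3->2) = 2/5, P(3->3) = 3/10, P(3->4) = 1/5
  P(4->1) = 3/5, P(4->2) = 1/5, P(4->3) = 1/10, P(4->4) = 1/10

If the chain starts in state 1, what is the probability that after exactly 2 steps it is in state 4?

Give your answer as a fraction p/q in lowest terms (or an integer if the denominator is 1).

Answer: 13/50

Derivation:
Computing P^2 by repeated multiplication:
P^1 =
  1: [1/5, 2/5, 1/5, 1/5]
  2: [1/10, 1/10, 2/5, 2/5]
  3: [1/10, 2/5, 3/10, 1/5]
  4: [3/5, 1/5, 1/10, 1/10]
P^2 =
  1: [11/50, 6/25, 7/25, 13/50]
  2: [31/100, 29/100, 11/50, 9/50]
  3: [21/100, 6/25, 29/100, 13/50]
  4: [21/100, 8/25, 6/25, 23/100]

(P^2)[1 -> 4] = 13/50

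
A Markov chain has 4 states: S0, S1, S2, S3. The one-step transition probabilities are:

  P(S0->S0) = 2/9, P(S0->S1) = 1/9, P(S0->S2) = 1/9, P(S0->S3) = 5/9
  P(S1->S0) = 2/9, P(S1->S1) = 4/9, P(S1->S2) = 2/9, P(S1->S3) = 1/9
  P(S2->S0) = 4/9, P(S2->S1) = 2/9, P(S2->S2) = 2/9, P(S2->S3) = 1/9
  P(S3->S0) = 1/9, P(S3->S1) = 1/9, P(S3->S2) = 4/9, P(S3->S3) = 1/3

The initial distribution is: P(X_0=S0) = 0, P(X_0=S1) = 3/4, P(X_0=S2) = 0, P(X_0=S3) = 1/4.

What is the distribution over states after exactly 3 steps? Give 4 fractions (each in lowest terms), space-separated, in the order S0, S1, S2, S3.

Answer: 121/486 164/729 119/486 205/729

Derivation:
Propagating the distribution step by step (d_{t+1} = d_t * P):
d_0 = (S0=0, S1=3/4, S2=0, S3=1/4)
  d_1[S0] = 0*2/9 + 3/4*2/9 + 0*4/9 + 1/4*1/9 = 7/36
  d_1[S1] = 0*1/9 + 3/4*4/9 + 0*2/9 + 1/4*1/9 = 13/36
  d_1[S2] = 0*1/9 + 3/4*2/9 + 0*2/9 + 1/4*4/9 = 5/18
  d_1[S3] = 0*5/9 + 3/4*1/9 + 0*1/9 + 1/4*1/3 = 1/6
d_1 = (S0=7/36, S1=13/36, S2=5/18, S3=1/6)
  d_2[S0] = 7/36*2/9 + 13/36*2/9 + 5/18*4/9 + 1/6*1/9 = 43/162
  d_2[S1] = 7/36*1/9 + 13/36*4/9 + 5/18*2/9 + 1/6*1/9 = 85/324
  d_2[S2] = 7/36*1/9 + 13/36*2/9 + 5/18*2/9 + 1/6*4/9 = 77/324
  d_2[S3] = 7/36*5/9 + 13/36*1/9 + 5/18*1/9 + 1/6*1/3 = 19/81
d_2 = (S0=43/162, S1=85/324, S2=77/324, S3=19/81)
  d_3[S0] = 43/162*2/9 + 85/324*2/9 + 77/324*4/9 + 19/81*1/9 = 121/486
  d_3[S1] = 43/162*1/9 + 85/324*4/9 + 77/324*2/9 + 19/81*1/9 = 164/729
  d_3[S2] = 43/162*1/9 + 85/324*2/9 + 77/324*2/9 + 19/81*4/9 = 119/486
  d_3[S3] = 43/162*5/9 + 85/324*1/9 + 77/324*1/9 + 19/81*1/3 = 205/729
d_3 = (S0=121/486, S1=164/729, S2=119/486, S3=205/729)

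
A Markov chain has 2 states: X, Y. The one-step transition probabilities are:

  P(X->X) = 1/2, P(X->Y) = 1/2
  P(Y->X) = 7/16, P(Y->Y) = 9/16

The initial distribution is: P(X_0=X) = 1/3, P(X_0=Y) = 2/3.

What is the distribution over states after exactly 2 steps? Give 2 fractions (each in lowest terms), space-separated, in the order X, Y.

Propagating the distribution step by step (d_{t+1} = d_t * P):
d_0 = (X=1/3, Y=2/3)
  d_1[X] = 1/3*1/2 + 2/3*7/16 = 11/24
  d_1[Y] = 1/3*1/2 + 2/3*9/16 = 13/24
d_1 = (X=11/24, Y=13/24)
  d_2[X] = 11/24*1/2 + 13/24*7/16 = 179/384
  d_2[Y] = 11/24*1/2 + 13/24*9/16 = 205/384
d_2 = (X=179/384, Y=205/384)

Answer: 179/384 205/384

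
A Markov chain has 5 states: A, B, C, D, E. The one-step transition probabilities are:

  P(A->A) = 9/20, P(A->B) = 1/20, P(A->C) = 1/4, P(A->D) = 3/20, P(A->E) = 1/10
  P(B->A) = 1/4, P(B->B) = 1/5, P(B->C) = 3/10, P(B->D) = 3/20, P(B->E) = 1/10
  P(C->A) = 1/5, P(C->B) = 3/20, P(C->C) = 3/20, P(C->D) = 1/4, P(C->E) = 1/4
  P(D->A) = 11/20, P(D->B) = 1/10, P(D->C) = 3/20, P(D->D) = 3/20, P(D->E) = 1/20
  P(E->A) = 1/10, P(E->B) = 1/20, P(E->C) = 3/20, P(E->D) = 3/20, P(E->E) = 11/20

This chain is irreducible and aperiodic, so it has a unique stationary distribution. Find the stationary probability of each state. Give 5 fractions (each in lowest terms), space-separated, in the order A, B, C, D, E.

Answer: 13637/42269 3883/42269 16573/84538 7169/42269 18587/84538

Derivation:
The stationary distribution satisfies pi = pi * P, i.e.:
  pi_A = 9/20*pi_A + 1/4*pi_B + 1/5*pi_C + 11/20*pi_D + 1/10*pi_E
  pi_B = 1/20*pi_A + 1/5*pi_B + 3/20*pi_C + 1/10*pi_D + 1/20*pi_E
  pi_C = 1/4*pi_A + 3/10*pi_B + 3/20*pi_C + 3/20*pi_D + 3/20*pi_E
  pi_D = 3/20*pi_A + 3/20*pi_B + 1/4*pi_C + 3/20*pi_D + 3/20*pi_E
  pi_E = 1/10*pi_A + 1/10*pi_B + 1/4*pi_C + 1/20*pi_D + 11/20*pi_E
with normalization: pi_A + pi_B + pi_C + pi_D + pi_E = 1.

Using the first 4 balance equations plus normalization, the linear system A*pi = b is:
  [-11/20, 1/4, 1/5, 11/20, 1/10] . pi = 0
  [1/20, -4/5, 3/20, 1/10, 1/20] . pi = 0
  [1/4, 3/10, -17/20, 3/20, 3/20] . pi = 0
  [3/20, 3/20, 1/4, -17/20, 3/20] . pi = 0
  [1, 1, 1, 1, 1] . pi = 1

Solving yields:
  pi_A = 13637/42269
  pi_B = 3883/42269
  pi_C = 16573/84538
  pi_D = 7169/42269
  pi_E = 18587/84538

Verification (pi * P):
  13637/42269*9/20 + 3883/42269*1/4 + 16573/84538*1/5 + 7169/42269*11/20 + 18587/84538*1/10 = 13637/42269 = pi_A  (ok)
  13637/42269*1/20 + 3883/42269*1/5 + 16573/84538*3/20 + 7169/42269*1/10 + 18587/84538*1/20 = 3883/42269 = pi_B  (ok)
  13637/42269*1/4 + 3883/42269*3/10 + 16573/84538*3/20 + 7169/42269*3/20 + 18587/84538*3/20 = 16573/84538 = pi_C  (ok)
  13637/42269*3/20 + 3883/42269*3/20 + 16573/84538*1/4 + 7169/42269*3/20 + 18587/84538*3/20 = 7169/42269 = pi_D  (ok)
  13637/42269*1/10 + 3883/42269*1/10 + 16573/84538*1/4 + 7169/42269*1/20 + 18587/84538*11/20 = 18587/84538 = pi_E  (ok)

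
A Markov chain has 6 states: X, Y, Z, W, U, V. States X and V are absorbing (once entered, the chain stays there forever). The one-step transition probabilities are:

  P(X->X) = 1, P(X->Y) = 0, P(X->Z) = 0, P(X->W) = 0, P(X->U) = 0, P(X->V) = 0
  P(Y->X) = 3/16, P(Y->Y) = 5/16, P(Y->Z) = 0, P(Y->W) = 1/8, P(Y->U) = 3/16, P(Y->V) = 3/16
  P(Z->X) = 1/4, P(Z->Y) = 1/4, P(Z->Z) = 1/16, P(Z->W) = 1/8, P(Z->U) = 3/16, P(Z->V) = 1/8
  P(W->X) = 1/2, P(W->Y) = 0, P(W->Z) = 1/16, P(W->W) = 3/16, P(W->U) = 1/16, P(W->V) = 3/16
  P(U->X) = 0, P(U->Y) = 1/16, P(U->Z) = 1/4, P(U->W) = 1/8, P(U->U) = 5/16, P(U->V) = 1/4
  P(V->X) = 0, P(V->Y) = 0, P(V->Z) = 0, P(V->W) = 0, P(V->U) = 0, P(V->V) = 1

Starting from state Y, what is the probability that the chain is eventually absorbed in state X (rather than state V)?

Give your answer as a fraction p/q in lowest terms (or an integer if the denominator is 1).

Answer: 3299/6590

Derivation:
Let a_i = P(absorbed in X | start in state i).
Boundary conditions: a_X = 1, a_V = 0.
For each transient state i, a_i = sum_j P(i->j) * a_j:
  a_Y = 3/16*a_X + 5/16*a_Y + 0*a_Z + 1/8*a_W + 3/16*a_U + 3/16*a_V
  a_Z = 1/4*a_X + 1/4*a_Y + 1/16*a_Z + 1/8*a_W + 3/16*a_U + 1/8*a_V
  a_W = 1/2*a_X + 0*a_Y + 1/16*a_Z + 3/16*a_W + 1/16*a_U + 3/16*a_V
  a_U = 0*a_X + 1/16*a_Y + 1/4*a_Z + 1/8*a_W + 5/16*a_U + 1/4*a_V

Substituting a_X = 1 and a_V = 0, rearrange to (I - Q) a = r where r[i] = P(i -> X):
  [11/16, 0, -1/8, -3/16] . (a_Y, a_Z, a_W, a_U) = 3/16
  [-1/4, 15/16, -1/8, -3/16] . (a_Y, a_Z, a_W, a_U) = 1/4
  [0, -1/16, 13/16, -1/16] . (a_Y, a_Z, a_W, a_U) = 1/2
  [-1/16, -1/4, -1/8, 11/16] . (a_Y, a_Z, a_W, a_U) = 0

Solving yields:
  a_Y = 3299/6590
  a_Z = 2243/3954
  a_W = 2267/3295
  a_U = 7451/19770

Starting state is Y, so the absorption probability is a_Y = 3299/6590.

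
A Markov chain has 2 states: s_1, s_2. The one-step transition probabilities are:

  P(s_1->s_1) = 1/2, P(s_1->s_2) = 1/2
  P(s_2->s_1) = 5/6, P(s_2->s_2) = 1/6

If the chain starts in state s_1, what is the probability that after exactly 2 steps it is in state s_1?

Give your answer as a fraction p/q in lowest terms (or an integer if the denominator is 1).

Answer: 2/3

Derivation:
Computing P^2 by repeated multiplication:
P^1 =
  s_1: [1/2, 1/2]
  s_2: [5/6, 1/6]
P^2 =
  s_1: [2/3, 1/3]
  s_2: [5/9, 4/9]

(P^2)[s_1 -> s_1] = 2/3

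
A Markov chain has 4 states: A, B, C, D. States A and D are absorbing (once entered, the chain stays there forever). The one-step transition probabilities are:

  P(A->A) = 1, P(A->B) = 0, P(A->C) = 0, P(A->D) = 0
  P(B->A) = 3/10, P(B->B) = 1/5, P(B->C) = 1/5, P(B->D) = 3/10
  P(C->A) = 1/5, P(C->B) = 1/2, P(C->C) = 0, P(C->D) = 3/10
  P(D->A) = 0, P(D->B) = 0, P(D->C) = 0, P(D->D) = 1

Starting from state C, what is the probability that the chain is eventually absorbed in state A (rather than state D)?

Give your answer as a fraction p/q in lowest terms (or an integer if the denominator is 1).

Answer: 31/70

Derivation:
Let a_i = P(absorbed in A | start in state i).
Boundary conditions: a_A = 1, a_D = 0.
For each transient state i, a_i = sum_j P(i->j) * a_j:
  a_B = 3/10*a_A + 1/5*a_B + 1/5*a_C + 3/10*a_D
  a_C = 1/5*a_A + 1/2*a_B + 0*a_C + 3/10*a_D

Substituting a_A = 1 and a_D = 0, rearrange to (I - Q) a = r where r[i] = P(i -> A):
  [4/5, -1/5] . (a_B, a_C) = 3/10
  [-1/2, 1] . (a_B, a_C) = 1/5

Solving yields:
  a_B = 17/35
  a_C = 31/70

Starting state is C, so the absorption probability is a_C = 31/70.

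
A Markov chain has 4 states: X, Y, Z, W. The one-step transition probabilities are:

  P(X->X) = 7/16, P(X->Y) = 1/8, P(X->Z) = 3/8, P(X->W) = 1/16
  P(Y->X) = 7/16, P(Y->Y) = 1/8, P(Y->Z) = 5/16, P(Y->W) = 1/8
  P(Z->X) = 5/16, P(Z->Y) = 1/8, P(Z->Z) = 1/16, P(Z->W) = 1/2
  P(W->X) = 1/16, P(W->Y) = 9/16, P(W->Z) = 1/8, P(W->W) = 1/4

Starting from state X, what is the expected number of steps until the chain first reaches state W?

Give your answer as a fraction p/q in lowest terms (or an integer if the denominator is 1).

Answer: 192/37

Derivation:
Let h_i = expected steps to first reach W from state i.
Boundary: h_W = 0.
First-step equations for the other states:
  h_X = 1 + 7/16*h_X + 1/8*h_Y + 3/8*h_Z + 1/16*h_W
  h_Y = 1 + 7/16*h_X + 1/8*h_Y + 5/16*h_Z + 1/8*h_W
  h_Z = 1 + 5/16*h_X + 1/8*h_Y + 1/16*h_Z + 1/2*h_W

Substituting h_W = 0 and rearranging gives the linear system (I - Q) h = 1:
  [9/16, -1/8, -3/8] . (h_X, h_Y, h_Z) = 1
  [-7/16, 7/8, -5/16] . (h_X, h_Y, h_Z) = 1
  [-5/16, -1/8, 15/16] . (h_X, h_Y, h_Z) = 1

Solving yields:
  h_X = 192/37
  h_Y = 184/37
  h_Z = 128/37

Starting state is X, so the expected hitting time is h_X = 192/37.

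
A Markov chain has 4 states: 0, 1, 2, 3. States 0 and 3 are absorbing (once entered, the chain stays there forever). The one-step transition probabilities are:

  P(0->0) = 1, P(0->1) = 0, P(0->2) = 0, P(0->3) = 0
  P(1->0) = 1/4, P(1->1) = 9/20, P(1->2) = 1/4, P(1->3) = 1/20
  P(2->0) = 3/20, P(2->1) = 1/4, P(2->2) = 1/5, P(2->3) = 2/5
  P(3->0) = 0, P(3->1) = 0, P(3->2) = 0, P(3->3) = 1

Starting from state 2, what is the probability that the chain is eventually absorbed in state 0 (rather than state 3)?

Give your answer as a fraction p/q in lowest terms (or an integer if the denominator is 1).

Answer: 58/151

Derivation:
Let a_i = P(absorbed in 0 | start in state i).
Boundary conditions: a_0 = 1, a_3 = 0.
For each transient state i, a_i = sum_j P(i->j) * a_j:
  a_1 = 1/4*a_0 + 9/20*a_1 + 1/4*a_2 + 1/20*a_3
  a_2 = 3/20*a_0 + 1/4*a_1 + 1/5*a_2 + 2/5*a_3

Substituting a_0 = 1 and a_3 = 0, rearrange to (I - Q) a = r where r[i] = P(i -> 0):
  [11/20, -1/4] . (a_1, a_2) = 1/4
  [-1/4, 4/5] . (a_1, a_2) = 3/20

Solving yields:
  a_1 = 95/151
  a_2 = 58/151

Starting state is 2, so the absorption probability is a_2 = 58/151.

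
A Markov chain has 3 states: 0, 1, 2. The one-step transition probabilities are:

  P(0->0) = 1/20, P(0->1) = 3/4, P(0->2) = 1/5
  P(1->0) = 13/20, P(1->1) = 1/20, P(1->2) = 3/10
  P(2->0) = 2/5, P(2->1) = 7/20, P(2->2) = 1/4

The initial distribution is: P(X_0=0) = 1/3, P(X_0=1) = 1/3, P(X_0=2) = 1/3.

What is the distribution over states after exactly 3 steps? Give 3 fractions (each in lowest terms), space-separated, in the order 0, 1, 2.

Propagating the distribution step by step (d_{t+1} = d_t * P):
d_0 = (0=1/3, 1=1/3, 2=1/3)
  d_1[0] = 1/3*1/20 + 1/3*13/20 + 1/3*2/5 = 11/30
  d_1[1] = 1/3*3/4 + 1/3*1/20 + 1/3*7/20 = 23/60
  d_1[2] = 1/3*1/5 + 1/3*3/10 + 1/3*1/4 = 1/4
d_1 = (0=11/30, 1=23/60, 2=1/4)
  d_2[0] = 11/30*1/20 + 23/60*13/20 + 1/4*2/5 = 147/400
  d_2[1] = 11/30*3/4 + 23/60*1/20 + 1/4*7/20 = 229/600
  d_2[2] = 11/30*1/5 + 23/60*3/10 + 1/4*1/4 = 301/1200
d_2 = (0=147/400, 1=229/600, 2=301/1200)
  d_3[0] = 147/400*1/20 + 229/600*13/20 + 301/1200*2/5 = 8803/24000
  d_3[1] = 147/400*3/4 + 229/600*1/20 + 301/1200*7/20 = 153/400
  d_3[2] = 147/400*1/5 + 229/600*3/10 + 301/1200*1/4 = 6017/24000
d_3 = (0=8803/24000, 1=153/400, 2=6017/24000)

Answer: 8803/24000 153/400 6017/24000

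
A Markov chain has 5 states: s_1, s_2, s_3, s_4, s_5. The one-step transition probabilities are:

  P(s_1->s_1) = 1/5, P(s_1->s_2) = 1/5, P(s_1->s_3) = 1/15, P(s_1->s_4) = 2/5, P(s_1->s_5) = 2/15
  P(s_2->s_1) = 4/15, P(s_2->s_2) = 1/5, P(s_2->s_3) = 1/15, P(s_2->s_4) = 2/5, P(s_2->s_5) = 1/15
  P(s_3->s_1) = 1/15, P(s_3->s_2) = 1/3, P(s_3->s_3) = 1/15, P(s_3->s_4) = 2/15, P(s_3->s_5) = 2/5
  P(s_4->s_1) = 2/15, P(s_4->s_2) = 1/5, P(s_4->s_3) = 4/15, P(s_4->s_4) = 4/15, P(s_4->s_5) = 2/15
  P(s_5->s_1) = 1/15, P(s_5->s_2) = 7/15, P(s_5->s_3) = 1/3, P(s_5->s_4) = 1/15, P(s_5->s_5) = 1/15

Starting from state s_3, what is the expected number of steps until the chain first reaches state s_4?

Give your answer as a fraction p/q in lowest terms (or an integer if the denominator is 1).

Let h_i = expected steps to first reach s_4 from state i.
Boundary: h_s_4 = 0.
First-step equations for the other states:
  h_s_1 = 1 + 1/5*h_s_1 + 1/5*h_s_2 + 1/15*h_s_3 + 2/5*h_s_4 + 2/15*h_s_5
  h_s_2 = 1 + 4/15*h_s_1 + 1/5*h_s_2 + 1/15*h_s_3 + 2/5*h_s_4 + 1/15*h_s_5
  h_s_3 = 1 + 1/15*h_s_1 + 1/3*h_s_2 + 1/15*h_s_3 + 2/15*h_s_4 + 2/5*h_s_5
  h_s_5 = 1 + 1/15*h_s_1 + 7/15*h_s_2 + 1/3*h_s_3 + 1/15*h_s_4 + 1/15*h_s_5

Substituting h_s_4 = 0 and rearranging gives the linear system (I - Q) h = 1:
  [4/5, -1/5, -1/15, -2/15] . (h_s_1, h_s_2, h_s_3, h_s_5) = 1
  [-4/15, 4/5, -1/15, -1/15] . (h_s_1, h_s_2, h_s_3, h_s_5) = 1
  [-1/15, -1/3, 14/15, -2/5] . (h_s_1, h_s_2, h_s_3, h_s_5) = 1
  [-1/15, -7/15, -1/3, 14/15] . (h_s_1, h_s_2, h_s_3, h_s_5) = 1

Solving yields:
  h_s_1 = 3428/1123
  h_s_2 = 3337/1123
  h_s_3 = 4694/1123
  h_s_5 = 4793/1123

Starting state is s_3, so the expected hitting time is h_s_3 = 4694/1123.

Answer: 4694/1123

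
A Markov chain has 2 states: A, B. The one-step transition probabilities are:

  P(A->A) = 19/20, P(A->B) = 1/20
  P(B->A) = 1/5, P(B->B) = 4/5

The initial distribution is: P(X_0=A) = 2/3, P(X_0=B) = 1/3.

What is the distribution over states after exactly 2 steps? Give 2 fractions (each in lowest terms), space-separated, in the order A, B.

Propagating the distribution step by step (d_{t+1} = d_t * P):
d_0 = (A=2/3, B=1/3)
  d_1[A] = 2/3*19/20 + 1/3*1/5 = 7/10
  d_1[B] = 2/3*1/20 + 1/3*4/5 = 3/10
d_1 = (A=7/10, B=3/10)
  d_2[A] = 7/10*19/20 + 3/10*1/5 = 29/40
  d_2[B] = 7/10*1/20 + 3/10*4/5 = 11/40
d_2 = (A=29/40, B=11/40)

Answer: 29/40 11/40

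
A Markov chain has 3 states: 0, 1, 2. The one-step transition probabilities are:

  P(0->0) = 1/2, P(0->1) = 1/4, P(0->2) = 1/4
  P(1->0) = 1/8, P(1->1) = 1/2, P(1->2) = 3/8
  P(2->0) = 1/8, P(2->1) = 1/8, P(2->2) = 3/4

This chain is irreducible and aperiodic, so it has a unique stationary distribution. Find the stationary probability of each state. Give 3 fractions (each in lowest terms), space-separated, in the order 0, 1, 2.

The stationary distribution satisfies pi = pi * P, i.e.:
  pi_0 = 1/2*pi_0 + 1/8*pi_1 + 1/8*pi_2
  pi_1 = 1/4*pi_0 + 1/2*pi_1 + 1/8*pi_2
  pi_2 = 1/4*pi_0 + 3/8*pi_1 + 3/4*pi_2
with normalization: pi_0 + pi_1 + pi_2 = 1.

Using the first 2 balance equations plus normalization, the linear system A*pi = b is:
  [-1/2, 1/8, 1/8] . pi = 0
  [1/4, -1/2, 1/8] . pi = 0
  [1, 1, 1] . pi = 1

Solving yields:
  pi_0 = 1/5
  pi_1 = 6/25
  pi_2 = 14/25

Verification (pi * P):
  1/5*1/2 + 6/25*1/8 + 14/25*1/8 = 1/5 = pi_0  (ok)
  1/5*1/4 + 6/25*1/2 + 14/25*1/8 = 6/25 = pi_1  (ok)
  1/5*1/4 + 6/25*3/8 + 14/25*3/4 = 14/25 = pi_2  (ok)

Answer: 1/5 6/25 14/25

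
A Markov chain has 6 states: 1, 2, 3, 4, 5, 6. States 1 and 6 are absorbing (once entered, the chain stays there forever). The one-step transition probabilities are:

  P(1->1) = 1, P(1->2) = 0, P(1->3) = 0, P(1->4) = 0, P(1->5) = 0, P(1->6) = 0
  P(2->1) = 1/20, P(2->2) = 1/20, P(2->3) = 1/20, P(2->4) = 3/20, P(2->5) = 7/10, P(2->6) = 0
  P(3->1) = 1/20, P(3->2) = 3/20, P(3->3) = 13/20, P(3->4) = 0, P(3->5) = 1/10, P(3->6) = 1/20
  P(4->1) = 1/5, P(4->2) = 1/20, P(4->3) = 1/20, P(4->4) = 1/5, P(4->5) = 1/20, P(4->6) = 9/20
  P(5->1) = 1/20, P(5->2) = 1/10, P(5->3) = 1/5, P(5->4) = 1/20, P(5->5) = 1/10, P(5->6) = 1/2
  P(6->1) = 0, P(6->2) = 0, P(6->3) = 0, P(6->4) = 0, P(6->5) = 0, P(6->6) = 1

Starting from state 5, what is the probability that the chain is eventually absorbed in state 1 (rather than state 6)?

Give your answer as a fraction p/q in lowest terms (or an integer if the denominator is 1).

Answer: 2285/14102

Derivation:
Let a_i = P(absorbed in 1 | start in state i).
Boundary conditions: a_1 = 1, a_6 = 0.
For each transient state i, a_i = sum_j P(i->j) * a_j:
  a_2 = 1/20*a_1 + 1/20*a_2 + 1/20*a_3 + 3/20*a_4 + 7/10*a_5 + 0*a_6
  a_3 = 1/20*a_1 + 3/20*a_2 + 13/20*a_3 + 0*a_4 + 1/10*a_5 + 1/20*a_6
  a_4 = 1/5*a_1 + 1/20*a_2 + 1/20*a_3 + 1/5*a_4 + 1/20*a_5 + 9/20*a_6
  a_5 = 1/20*a_1 + 1/10*a_2 + 1/5*a_3 + 1/20*a_4 + 1/10*a_5 + 1/2*a_6

Substituting a_1 = 1 and a_6 = 0, rearrange to (I - Q) a = r where r[i] = P(i -> 1):
  [19/20, -1/20, -3/20, -7/10] . (a_2, a_3, a_4, a_5) = 1/20
  [-3/20, 7/20, 0, -1/10] . (a_2, a_3, a_4, a_5) = 1/20
  [-1/20, -1/20, 4/5, -1/20] . (a_2, a_3, a_4, a_5) = 1/5
  [-1/10, -1/5, -1/20, 9/10] . (a_2, a_3, a_4, a_5) = 1/20

Solving yields:
  a_2 = 6585/28204
  a_3 = 8157/28204
  a_4 = 4129/14102
  a_5 = 2285/14102

Starting state is 5, so the absorption probability is a_5 = 2285/14102.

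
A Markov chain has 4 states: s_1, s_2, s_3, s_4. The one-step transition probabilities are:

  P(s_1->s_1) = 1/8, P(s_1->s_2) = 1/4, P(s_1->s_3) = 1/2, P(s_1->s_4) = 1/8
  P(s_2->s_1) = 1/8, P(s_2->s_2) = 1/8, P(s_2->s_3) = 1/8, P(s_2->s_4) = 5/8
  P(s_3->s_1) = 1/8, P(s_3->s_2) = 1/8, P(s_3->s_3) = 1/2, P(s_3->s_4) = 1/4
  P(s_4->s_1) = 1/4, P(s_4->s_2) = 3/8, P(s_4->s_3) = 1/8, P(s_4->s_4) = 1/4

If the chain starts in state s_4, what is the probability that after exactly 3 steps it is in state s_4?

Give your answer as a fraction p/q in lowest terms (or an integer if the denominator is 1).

Computing P^3 by repeated multiplication:
P^1 =
  s_1: [1/8, 1/4, 1/2, 1/8]
  s_2: [1/8, 1/8, 1/8, 5/8]
  s_3: [1/8, 1/8, 1/2, 1/4]
  s_4: [1/4, 3/8, 1/8, 1/4]
P^2 =
  s_1: [9/64, 11/64, 23/64, 21/64]
  s_2: [13/64, 19/64, 7/32, 9/32]
  s_3: [5/32, 13/64, 23/64, 9/32]
  s_4: [5/32, 7/32, 17/64, 23/64]
P^3 =
  s_1: [85/512, 115/512, 5/16, 19/64]
  s_2: [41/256, 113/512, 145/512, 43/128]
  s_3: [41/256, 55/256, 163/512, 157/512]
  s_4: [87/512, 15/64, 145/512, 5/16]

(P^3)[s_4 -> s_4] = 5/16

Answer: 5/16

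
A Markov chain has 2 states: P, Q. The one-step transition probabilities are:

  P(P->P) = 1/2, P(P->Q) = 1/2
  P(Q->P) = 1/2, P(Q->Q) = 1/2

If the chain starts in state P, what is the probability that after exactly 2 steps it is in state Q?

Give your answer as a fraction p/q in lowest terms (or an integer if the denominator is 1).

Answer: 1/2

Derivation:
Computing P^2 by repeated multiplication:
P^1 =
  P: [1/2, 1/2]
  Q: [1/2, 1/2]
P^2 =
  P: [1/2, 1/2]
  Q: [1/2, 1/2]

(P^2)[P -> Q] = 1/2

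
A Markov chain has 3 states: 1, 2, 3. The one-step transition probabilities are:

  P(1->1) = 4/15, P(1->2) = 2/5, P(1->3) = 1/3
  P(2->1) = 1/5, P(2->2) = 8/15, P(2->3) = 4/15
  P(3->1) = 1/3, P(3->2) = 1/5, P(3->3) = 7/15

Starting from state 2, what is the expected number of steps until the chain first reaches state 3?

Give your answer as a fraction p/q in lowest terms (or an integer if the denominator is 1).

Let h_i = expected steps to first reach 3 from state i.
Boundary: h_3 = 0.
First-step equations for the other states:
  h_1 = 1 + 4/15*h_1 + 2/5*h_2 + 1/3*h_3
  h_2 = 1 + 1/5*h_1 + 8/15*h_2 + 4/15*h_3

Substituting h_3 = 0 and rearranging gives the linear system (I - Q) h = 1:
  [11/15, -2/5] . (h_1, h_2) = 1
  [-1/5, 7/15] . (h_1, h_2) = 1

Solving yields:
  h_1 = 195/59
  h_2 = 210/59

Starting state is 2, so the expected hitting time is h_2 = 210/59.

Answer: 210/59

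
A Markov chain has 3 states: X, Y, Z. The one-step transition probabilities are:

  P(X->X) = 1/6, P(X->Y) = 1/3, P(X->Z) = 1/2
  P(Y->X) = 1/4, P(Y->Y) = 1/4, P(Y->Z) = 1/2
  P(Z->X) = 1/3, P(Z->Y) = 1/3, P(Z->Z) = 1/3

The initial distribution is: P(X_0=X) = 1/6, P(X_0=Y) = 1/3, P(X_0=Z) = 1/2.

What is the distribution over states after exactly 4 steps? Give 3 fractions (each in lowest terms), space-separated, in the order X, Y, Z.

Propagating the distribution step by step (d_{t+1} = d_t * P):
d_0 = (X=1/6, Y=1/3, Z=1/2)
  d_1[X] = 1/6*1/6 + 1/3*1/4 + 1/2*1/3 = 5/18
  d_1[Y] = 1/6*1/3 + 1/3*1/4 + 1/2*1/3 = 11/36
  d_1[Z] = 1/6*1/2 + 1/3*1/2 + 1/2*1/3 = 5/12
d_1 = (X=5/18, Y=11/36, Z=5/12)
  d_2[X] = 5/18*1/6 + 11/36*1/4 + 5/12*1/3 = 113/432
  d_2[Y] = 5/18*1/3 + 11/36*1/4 + 5/12*1/3 = 133/432
  d_2[Z] = 5/18*1/2 + 11/36*1/2 + 5/12*1/3 = 31/72
d_2 = (X=113/432, Y=133/432, Z=31/72)
  d_3[X] = 113/432*1/6 + 133/432*1/4 + 31/72*1/3 = 1369/5184
  d_3[Y] = 113/432*1/3 + 133/432*1/4 + 31/72*1/3 = 1595/5184
  d_3[Z] = 113/432*1/2 + 133/432*1/2 + 31/72*1/3 = 185/432
d_3 = (X=1369/5184, Y=1595/5184, Z=185/432)
  d_4[X] = 1369/5184*1/6 + 1595/5184*1/4 + 185/432*1/3 = 16403/62208
  d_4[Y] = 1369/5184*1/3 + 1595/5184*1/4 + 185/432*1/3 = 19141/62208
  d_4[Z] = 1369/5184*1/2 + 1595/5184*1/2 + 185/432*1/3 = 1111/2592
d_4 = (X=16403/62208, Y=19141/62208, Z=1111/2592)

Answer: 16403/62208 19141/62208 1111/2592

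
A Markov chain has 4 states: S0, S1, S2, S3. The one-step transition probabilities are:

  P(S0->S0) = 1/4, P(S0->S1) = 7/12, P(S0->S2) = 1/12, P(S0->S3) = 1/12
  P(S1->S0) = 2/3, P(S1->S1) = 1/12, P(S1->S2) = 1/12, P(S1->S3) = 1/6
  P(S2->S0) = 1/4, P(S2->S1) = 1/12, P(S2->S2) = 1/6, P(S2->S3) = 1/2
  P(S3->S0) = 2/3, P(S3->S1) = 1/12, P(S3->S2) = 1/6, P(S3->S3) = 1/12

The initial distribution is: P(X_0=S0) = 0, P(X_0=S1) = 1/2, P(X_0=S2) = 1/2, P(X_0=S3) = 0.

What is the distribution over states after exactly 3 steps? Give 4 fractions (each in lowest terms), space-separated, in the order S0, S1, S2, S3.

Propagating the distribution step by step (d_{t+1} = d_t * P):
d_0 = (S0=0, S1=1/2, S2=1/2, S3=0)
  d_1[S0] = 0*1/4 + 1/2*2/3 + 1/2*1/4 + 0*2/3 = 11/24
  d_1[S1] = 0*7/12 + 1/2*1/12 + 1/2*1/12 + 0*1/12 = 1/12
  d_1[S2] = 0*1/12 + 1/2*1/12 + 1/2*1/6 + 0*1/6 = 1/8
  d_1[S3] = 0*1/12 + 1/2*1/6 + 1/2*1/2 + 0*1/12 = 1/3
d_1 = (S0=11/24, S1=1/12, S2=1/8, S3=1/3)
  d_2[S0] = 11/24*1/4 + 1/12*2/3 + 1/8*1/4 + 1/3*2/3 = 61/144
  d_2[S1] = 11/24*7/12 + 1/12*1/12 + 1/8*1/12 + 1/3*1/12 = 5/16
  d_2[S2] = 11/24*1/12 + 1/12*1/12 + 1/8*1/6 + 1/3*1/6 = 35/288
  d_2[S3] = 11/24*1/12 + 1/12*1/6 + 1/8*1/2 + 1/3*1/12 = 41/288
d_2 = (S0=61/144, S1=5/16, S2=35/288, S3=41/288)
  d_3[S0] = 61/144*1/4 + 5/16*2/3 + 35/288*1/4 + 41/288*2/3 = 1519/3456
  d_3[S1] = 61/144*7/12 + 5/16*1/12 + 35/288*1/12 + 41/288*1/12 = 85/288
  d_3[S2] = 61/144*1/12 + 5/16*1/12 + 35/288*1/6 + 41/288*1/6 = 91/864
  d_3[S3] = 61/144*1/12 + 5/16*1/6 + 35/288*1/2 + 41/288*1/12 = 553/3456
d_3 = (S0=1519/3456, S1=85/288, S2=91/864, S3=553/3456)

Answer: 1519/3456 85/288 91/864 553/3456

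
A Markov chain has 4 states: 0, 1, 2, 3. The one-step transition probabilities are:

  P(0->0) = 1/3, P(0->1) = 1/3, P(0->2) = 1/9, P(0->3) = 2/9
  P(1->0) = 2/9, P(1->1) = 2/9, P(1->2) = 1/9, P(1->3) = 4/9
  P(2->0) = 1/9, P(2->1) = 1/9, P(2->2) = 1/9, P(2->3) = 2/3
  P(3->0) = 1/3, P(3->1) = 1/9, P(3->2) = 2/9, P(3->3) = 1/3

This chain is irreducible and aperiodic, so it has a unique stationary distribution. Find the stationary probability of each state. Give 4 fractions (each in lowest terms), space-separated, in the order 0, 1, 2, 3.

The stationary distribution satisfies pi = pi * P, i.e.:
  pi_0 = 1/3*pi_0 + 2/9*pi_1 + 1/9*pi_2 + 1/3*pi_3
  pi_1 = 1/3*pi_0 + 2/9*pi_1 + 1/9*pi_2 + 1/9*pi_3
  pi_2 = 1/9*pi_0 + 1/9*pi_1 + 1/9*pi_2 + 2/9*pi_3
  pi_3 = 2/9*pi_0 + 4/9*pi_1 + 2/3*pi_2 + 1/3*pi_3
with normalization: pi_0 + pi_1 + pi_2 + pi_3 = 1.

Using the first 3 balance equations plus normalization, the linear system A*pi = b is:
  [-2/3, 2/9, 1/9, 1/3] . pi = 0
  [1/3, -7/9, 1/9, 1/9] . pi = 0
  [1/9, 1/9, -8/9, 2/9] . pi = 0
  [1, 1, 1, 1] . pi = 1

Solving yields:
  pi_0 = 5/18
  pi_1 = 7/36
  pi_2 = 11/72
  pi_3 = 3/8

Verification (pi * P):
  5/18*1/3 + 7/36*2/9 + 11/72*1/9 + 3/8*1/3 = 5/18 = pi_0  (ok)
  5/18*1/3 + 7/36*2/9 + 11/72*1/9 + 3/8*1/9 = 7/36 = pi_1  (ok)
  5/18*1/9 + 7/36*1/9 + 11/72*1/9 + 3/8*2/9 = 11/72 = pi_2  (ok)
  5/18*2/9 + 7/36*4/9 + 11/72*2/3 + 3/8*1/3 = 3/8 = pi_3  (ok)

Answer: 5/18 7/36 11/72 3/8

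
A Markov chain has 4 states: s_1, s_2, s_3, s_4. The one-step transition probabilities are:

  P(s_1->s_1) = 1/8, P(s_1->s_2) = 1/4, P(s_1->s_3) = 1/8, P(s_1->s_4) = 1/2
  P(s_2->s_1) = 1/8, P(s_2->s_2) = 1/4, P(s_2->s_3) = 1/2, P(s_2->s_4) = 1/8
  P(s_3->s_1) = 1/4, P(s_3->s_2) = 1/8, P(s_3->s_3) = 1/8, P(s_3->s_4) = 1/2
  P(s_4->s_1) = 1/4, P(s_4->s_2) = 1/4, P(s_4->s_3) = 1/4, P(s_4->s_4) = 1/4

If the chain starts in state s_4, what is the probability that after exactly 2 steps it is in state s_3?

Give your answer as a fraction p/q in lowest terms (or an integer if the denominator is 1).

Computing P^2 by repeated multiplication:
P^1 =
  s_1: [1/8, 1/4, 1/8, 1/2]
  s_2: [1/8, 1/4, 1/2, 1/8]
  s_3: [1/4, 1/8, 1/8, 1/2]
  s_4: [1/4, 1/4, 1/4, 1/4]
P^2 =
  s_1: [13/64, 15/64, 9/32, 9/32]
  s_2: [13/64, 3/16, 15/64, 3/8]
  s_3: [13/64, 15/64, 15/64, 21/64]
  s_4: [3/16, 7/32, 1/4, 11/32]

(P^2)[s_4 -> s_3] = 1/4

Answer: 1/4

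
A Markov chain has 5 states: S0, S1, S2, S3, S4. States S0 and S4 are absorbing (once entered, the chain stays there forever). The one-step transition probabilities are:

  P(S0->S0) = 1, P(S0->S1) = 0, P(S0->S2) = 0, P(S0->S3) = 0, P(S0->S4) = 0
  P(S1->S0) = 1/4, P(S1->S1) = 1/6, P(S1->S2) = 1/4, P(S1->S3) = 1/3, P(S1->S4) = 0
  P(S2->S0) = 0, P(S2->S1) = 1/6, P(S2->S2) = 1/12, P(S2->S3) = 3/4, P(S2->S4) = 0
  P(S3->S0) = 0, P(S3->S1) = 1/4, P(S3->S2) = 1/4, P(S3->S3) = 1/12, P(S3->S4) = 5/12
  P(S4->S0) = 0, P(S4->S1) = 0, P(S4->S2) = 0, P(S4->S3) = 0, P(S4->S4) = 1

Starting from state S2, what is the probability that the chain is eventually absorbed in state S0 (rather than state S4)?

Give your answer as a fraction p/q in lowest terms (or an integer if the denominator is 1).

Answer: 3/13

Derivation:
Let a_i = P(absorbed in S0 | start in state i).
Boundary conditions: a_S0 = 1, a_S4 = 0.
For each transient state i, a_i = sum_j P(i->j) * a_j:
  a_S1 = 1/4*a_S0 + 1/6*a_S1 + 1/4*a_S2 + 1/3*a_S3 + 0*a_S4
  a_S2 = 0*a_S0 + 1/6*a_S1 + 1/12*a_S2 + 3/4*a_S3 + 0*a_S4
  a_S3 = 0*a_S0 + 1/4*a_S1 + 1/4*a_S2 + 1/12*a_S3 + 5/12*a_S4

Substituting a_S0 = 1 and a_S4 = 0, rearrange to (I - Q) a = r where r[i] = P(i -> S0):
  [5/6, -1/4, -1/3] . (a_S1, a_S2, a_S3) = 1/4
  [-1/6, 11/12, -3/4] . (a_S1, a_S2, a_S3) = 0
  [-1/4, -1/4, 11/12] . (a_S1, a_S2, a_S3) = 0

Solving yields:
  a_S1 = 282/637
  a_S2 = 3/13
  a_S3 = 9/49

Starting state is S2, so the absorption probability is a_S2 = 3/13.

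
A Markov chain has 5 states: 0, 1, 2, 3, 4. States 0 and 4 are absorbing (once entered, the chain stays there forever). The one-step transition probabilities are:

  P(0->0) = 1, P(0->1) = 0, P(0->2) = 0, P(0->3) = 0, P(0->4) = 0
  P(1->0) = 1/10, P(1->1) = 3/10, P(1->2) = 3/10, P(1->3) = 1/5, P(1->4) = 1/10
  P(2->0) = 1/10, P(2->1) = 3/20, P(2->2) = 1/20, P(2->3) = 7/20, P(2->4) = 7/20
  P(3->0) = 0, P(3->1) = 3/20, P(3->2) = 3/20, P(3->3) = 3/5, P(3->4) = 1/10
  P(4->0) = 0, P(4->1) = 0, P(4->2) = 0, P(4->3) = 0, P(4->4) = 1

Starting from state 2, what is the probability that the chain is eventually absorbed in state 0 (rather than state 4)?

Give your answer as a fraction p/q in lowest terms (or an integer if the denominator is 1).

Let a_i = P(absorbed in 0 | start in state i).
Boundary conditions: a_0 = 1, a_4 = 0.
For each transient state i, a_i = sum_j P(i->j) * a_j:
  a_1 = 1/10*a_0 + 3/10*a_1 + 3/10*a_2 + 1/5*a_3 + 1/10*a_4
  a_2 = 1/10*a_0 + 3/20*a_1 + 1/20*a_2 + 7/20*a_3 + 7/20*a_4
  a_3 = 0*a_0 + 3/20*a_1 + 3/20*a_2 + 3/5*a_3 + 1/10*a_4

Substituting a_0 = 1 and a_4 = 0, rearrange to (I - Q) a = r where r[i] = P(i -> 0):
  [7/10, -3/10, -1/5] . (a_1, a_2, a_3) = 1/10
  [-3/20, 19/20, -7/20] . (a_1, a_2, a_3) = 1/10
  [-3/20, -3/20, 2/5] . (a_1, a_2, a_3) = 0

Solving yields:
  a_1 = 191/650
  a_2 = 29/130
  a_3 = 63/325

Starting state is 2, so the absorption probability is a_2 = 29/130.

Answer: 29/130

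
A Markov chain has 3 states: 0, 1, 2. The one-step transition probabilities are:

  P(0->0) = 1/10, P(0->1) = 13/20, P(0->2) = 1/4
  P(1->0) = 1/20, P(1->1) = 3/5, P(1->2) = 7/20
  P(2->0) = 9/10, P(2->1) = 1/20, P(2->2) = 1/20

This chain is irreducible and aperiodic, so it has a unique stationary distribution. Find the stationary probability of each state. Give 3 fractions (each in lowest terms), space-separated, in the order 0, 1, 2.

The stationary distribution satisfies pi = pi * P, i.e.:
  pi_0 = 1/10*pi_0 + 1/20*pi_1 + 9/10*pi_2
  pi_1 = 13/20*pi_0 + 3/5*pi_1 + 1/20*pi_2
  pi_2 = 1/4*pi_0 + 7/20*pi_1 + 1/20*pi_2
with normalization: pi_0 + pi_1 + pi_2 = 1.

Using the first 2 balance equations plus normalization, the linear system A*pi = b is:
  [-9/10, 1/20, 9/10] . pi = 0
  [13/20, -2/5, 1/20] . pi = 0
  [1, 1, 1] . pi = 1

Solving yields:
  pi_0 = 145/528
  pi_1 = 21/44
  pi_2 = 131/528

Verification (pi * P):
  145/528*1/10 + 21/44*1/20 + 131/528*9/10 = 145/528 = pi_0  (ok)
  145/528*13/20 + 21/44*3/5 + 131/528*1/20 = 21/44 = pi_1  (ok)
  145/528*1/4 + 21/44*7/20 + 131/528*1/20 = 131/528 = pi_2  (ok)

Answer: 145/528 21/44 131/528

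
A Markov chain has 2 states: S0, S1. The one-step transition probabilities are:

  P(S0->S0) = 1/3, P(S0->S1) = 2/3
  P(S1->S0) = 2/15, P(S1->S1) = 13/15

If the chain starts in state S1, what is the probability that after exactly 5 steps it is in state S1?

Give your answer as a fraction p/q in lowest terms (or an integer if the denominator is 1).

Computing P^5 by repeated multiplication:
P^1 =
  S0: [1/3, 2/3]
  S1: [2/15, 13/15]
P^2 =
  S0: [1/5, 4/5]
  S1: [4/25, 21/25]
P^3 =
  S0: [13/75, 62/75]
  S1: [62/375, 313/375]
P^4 =
  S0: [21/125, 104/125]
  S1: [104/625, 521/625]
P^5 =
  S0: [313/1875, 1562/1875]
  S1: [1562/9375, 7813/9375]

(P^5)[S1 -> S1] = 7813/9375

Answer: 7813/9375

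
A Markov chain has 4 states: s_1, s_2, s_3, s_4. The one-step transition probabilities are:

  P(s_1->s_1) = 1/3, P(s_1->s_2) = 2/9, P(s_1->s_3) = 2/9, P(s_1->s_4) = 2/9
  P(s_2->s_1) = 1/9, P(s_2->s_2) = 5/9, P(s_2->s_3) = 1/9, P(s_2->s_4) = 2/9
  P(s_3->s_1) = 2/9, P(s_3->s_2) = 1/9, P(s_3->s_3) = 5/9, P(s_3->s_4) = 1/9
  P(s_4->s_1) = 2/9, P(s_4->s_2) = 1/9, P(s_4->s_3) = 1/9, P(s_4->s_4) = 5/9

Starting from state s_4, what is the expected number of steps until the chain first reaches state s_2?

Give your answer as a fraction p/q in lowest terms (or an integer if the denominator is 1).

Answer: 36/5

Derivation:
Let h_i = expected steps to first reach s_2 from state i.
Boundary: h_s_2 = 0.
First-step equations for the other states:
  h_s_1 = 1 + 1/3*h_s_1 + 2/9*h_s_2 + 2/9*h_s_3 + 2/9*h_s_4
  h_s_3 = 1 + 2/9*h_s_1 + 1/9*h_s_2 + 5/9*h_s_3 + 1/9*h_s_4
  h_s_4 = 1 + 2/9*h_s_1 + 1/9*h_s_2 + 1/9*h_s_3 + 5/9*h_s_4

Substituting h_s_2 = 0 and rearranging gives the linear system (I - Q) h = 1:
  [2/3, -2/9, -2/9] . (h_s_1, h_s_3, h_s_4) = 1
  [-2/9, 4/9, -1/9] . (h_s_1, h_s_3, h_s_4) = 1
  [-2/9, -1/9, 4/9] . (h_s_1, h_s_3, h_s_4) = 1

Solving yields:
  h_s_1 = 63/10
  h_s_3 = 36/5
  h_s_4 = 36/5

Starting state is s_4, so the expected hitting time is h_s_4 = 36/5.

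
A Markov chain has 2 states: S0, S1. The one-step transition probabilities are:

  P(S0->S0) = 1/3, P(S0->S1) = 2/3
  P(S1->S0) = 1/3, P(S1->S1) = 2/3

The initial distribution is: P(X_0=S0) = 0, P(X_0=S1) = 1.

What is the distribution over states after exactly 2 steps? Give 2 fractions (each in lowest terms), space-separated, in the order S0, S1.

Answer: 1/3 2/3

Derivation:
Propagating the distribution step by step (d_{t+1} = d_t * P):
d_0 = (S0=0, S1=1)
  d_1[S0] = 0*1/3 + 1*1/3 = 1/3
  d_1[S1] = 0*2/3 + 1*2/3 = 2/3
d_1 = (S0=1/3, S1=2/3)
  d_2[S0] = 1/3*1/3 + 2/3*1/3 = 1/3
  d_2[S1] = 1/3*2/3 + 2/3*2/3 = 2/3
d_2 = (S0=1/3, S1=2/3)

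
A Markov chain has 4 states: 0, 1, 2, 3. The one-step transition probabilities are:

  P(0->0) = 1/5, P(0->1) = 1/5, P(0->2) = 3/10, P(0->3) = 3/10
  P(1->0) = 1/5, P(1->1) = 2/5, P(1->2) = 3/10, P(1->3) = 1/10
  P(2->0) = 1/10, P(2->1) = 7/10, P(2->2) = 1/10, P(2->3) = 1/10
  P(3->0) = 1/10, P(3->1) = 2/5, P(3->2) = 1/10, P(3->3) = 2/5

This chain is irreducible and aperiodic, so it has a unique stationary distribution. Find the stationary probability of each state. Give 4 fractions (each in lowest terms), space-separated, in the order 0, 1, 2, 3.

The stationary distribution satisfies pi = pi * P, i.e.:
  pi_0 = 1/5*pi_0 + 1/5*pi_1 + 1/10*pi_2 + 1/10*pi_3
  pi_1 = 1/5*pi_0 + 2/5*pi_1 + 7/10*pi_2 + 2/5*pi_3
  pi_2 = 3/10*pi_0 + 3/10*pi_1 + 1/10*pi_2 + 1/10*pi_3
  pi_3 = 3/10*pi_0 + 1/10*pi_1 + 1/10*pi_2 + 2/5*pi_3
with normalization: pi_0 + pi_1 + pi_2 + pi_3 = 1.

Using the first 3 balance equations plus normalization, the linear system A*pi = b is:
  [-4/5, 1/5, 1/10, 1/10] . pi = 0
  [1/5, -3/5, 7/10, 2/5] . pi = 0
  [3/10, 3/10, -9/10, 1/10] . pi = 0
  [1, 1, 1, 1] . pi = 1

Solving yields:
  pi_0 = 137/860
  pi_1 = 373/860
  pi_2 = 47/215
  pi_3 = 81/430

Verification (pi * P):
  137/860*1/5 + 373/860*1/5 + 47/215*1/10 + 81/430*1/10 = 137/860 = pi_0  (ok)
  137/860*1/5 + 373/860*2/5 + 47/215*7/10 + 81/430*2/5 = 373/860 = pi_1  (ok)
  137/860*3/10 + 373/860*3/10 + 47/215*1/10 + 81/430*1/10 = 47/215 = pi_2  (ok)
  137/860*3/10 + 373/860*1/10 + 47/215*1/10 + 81/430*2/5 = 81/430 = pi_3  (ok)

Answer: 137/860 373/860 47/215 81/430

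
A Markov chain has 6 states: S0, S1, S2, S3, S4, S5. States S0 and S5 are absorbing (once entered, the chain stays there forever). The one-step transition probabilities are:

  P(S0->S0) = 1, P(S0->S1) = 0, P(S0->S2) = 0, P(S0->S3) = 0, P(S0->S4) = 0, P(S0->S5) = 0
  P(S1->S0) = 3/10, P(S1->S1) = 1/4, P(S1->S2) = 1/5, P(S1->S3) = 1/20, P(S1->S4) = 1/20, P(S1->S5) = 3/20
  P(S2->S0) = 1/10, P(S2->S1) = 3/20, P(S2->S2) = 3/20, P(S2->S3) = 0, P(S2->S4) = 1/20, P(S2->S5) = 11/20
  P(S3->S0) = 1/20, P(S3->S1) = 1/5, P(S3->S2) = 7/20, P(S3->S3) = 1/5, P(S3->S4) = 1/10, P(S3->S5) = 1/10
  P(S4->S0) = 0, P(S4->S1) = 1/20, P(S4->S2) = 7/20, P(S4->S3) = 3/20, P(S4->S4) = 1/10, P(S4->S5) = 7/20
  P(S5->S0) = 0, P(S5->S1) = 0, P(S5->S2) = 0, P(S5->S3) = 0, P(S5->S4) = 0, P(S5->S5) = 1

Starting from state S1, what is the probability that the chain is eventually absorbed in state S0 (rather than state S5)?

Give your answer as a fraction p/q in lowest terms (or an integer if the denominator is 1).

Let a_i = P(absorbed in S0 | start in state i).
Boundary conditions: a_S0 = 1, a_S5 = 0.
For each transient state i, a_i = sum_j P(i->j) * a_j:
  a_S1 = 3/10*a_S0 + 1/4*a_S1 + 1/5*a_S2 + 1/20*a_S3 + 1/20*a_S4 + 3/20*a_S5
  a_S2 = 1/10*a_S0 + 3/20*a_S1 + 3/20*a_S2 + 0*a_S3 + 1/20*a_S4 + 11/20*a_S5
  a_S3 = 1/20*a_S0 + 1/5*a_S1 + 7/20*a_S2 + 1/5*a_S3 + 1/10*a_S4 + 1/10*a_S5
  a_S4 = 0*a_S0 + 1/20*a_S1 + 7/20*a_S2 + 3/20*a_S3 + 1/10*a_S4 + 7/20*a_S5

Substituting a_S0 = 1 and a_S5 = 0, rearrange to (I - Q) a = r where r[i] = P(i -> S0):
  [3/4, -1/5, -1/20, -1/20] . (a_S1, a_S2, a_S3, a_S4) = 3/10
  [-3/20, 17/20, 0, -1/20] . (a_S1, a_S2, a_S3, a_S4) = 1/10
  [-1/5, -7/20, 4/5, -1/10] . (a_S1, a_S2, a_S3, a_S4) = 1/20
  [-1/20, -7/20, -3/20, 9/10] . (a_S1, a_S2, a_S3, a_S4) = 0

Solving yields:
  a_S1 = 31130/63887
  a_S2 = 13609/63887
  a_S3 = 19003/63887
  a_S4 = 10189/63887

Starting state is S1, so the absorption probability is a_S1 = 31130/63887.

Answer: 31130/63887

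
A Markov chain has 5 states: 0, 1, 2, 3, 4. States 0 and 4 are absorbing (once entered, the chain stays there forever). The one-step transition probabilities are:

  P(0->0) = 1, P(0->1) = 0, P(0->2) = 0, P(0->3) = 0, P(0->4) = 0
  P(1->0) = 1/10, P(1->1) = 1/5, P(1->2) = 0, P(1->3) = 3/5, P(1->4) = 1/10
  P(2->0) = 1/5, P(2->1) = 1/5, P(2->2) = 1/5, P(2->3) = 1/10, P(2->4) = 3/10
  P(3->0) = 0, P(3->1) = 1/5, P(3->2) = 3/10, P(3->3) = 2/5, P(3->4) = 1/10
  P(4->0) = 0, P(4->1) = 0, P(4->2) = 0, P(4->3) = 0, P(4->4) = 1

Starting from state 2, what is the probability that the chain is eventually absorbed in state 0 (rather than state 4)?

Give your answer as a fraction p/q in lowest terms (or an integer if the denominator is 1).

Let a_i = P(absorbed in 0 | start in state i).
Boundary conditions: a_0 = 1, a_4 = 0.
For each transient state i, a_i = sum_j P(i->j) * a_j:
  a_1 = 1/10*a_0 + 1/5*a_1 + 0*a_2 + 3/5*a_3 + 1/10*a_4
  a_2 = 1/5*a_0 + 1/5*a_1 + 1/5*a_2 + 1/10*a_3 + 3/10*a_4
  a_3 = 0*a_0 + 1/5*a_1 + 3/10*a_2 + 2/5*a_3 + 1/10*a_4

Substituting a_0 = 1 and a_4 = 0, rearrange to (I - Q) a = r where r[i] = P(i -> 0):
  [4/5, 0, -3/5] . (a_1, a_2, a_3) = 1/10
  [-1/5, 4/5, -1/10] . (a_1, a_2, a_3) = 1/5
  [-1/5, -3/10, 3/5] . (a_1, a_2, a_3) = 0

Solving yields:
  a_1 = 27/76
  a_2 = 43/114
  a_3 = 35/114

Starting state is 2, so the absorption probability is a_2 = 43/114.

Answer: 43/114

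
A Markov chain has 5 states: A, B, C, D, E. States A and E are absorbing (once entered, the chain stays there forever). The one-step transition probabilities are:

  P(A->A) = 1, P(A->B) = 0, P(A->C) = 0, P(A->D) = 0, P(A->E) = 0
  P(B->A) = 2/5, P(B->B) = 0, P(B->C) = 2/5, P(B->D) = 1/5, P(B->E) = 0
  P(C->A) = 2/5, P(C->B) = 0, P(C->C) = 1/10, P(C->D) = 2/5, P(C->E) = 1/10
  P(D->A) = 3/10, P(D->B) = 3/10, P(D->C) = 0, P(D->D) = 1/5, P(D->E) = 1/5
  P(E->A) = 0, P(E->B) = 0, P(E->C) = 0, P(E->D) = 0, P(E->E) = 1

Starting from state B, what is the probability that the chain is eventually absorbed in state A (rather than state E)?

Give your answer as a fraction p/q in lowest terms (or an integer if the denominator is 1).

Answer: 259/309

Derivation:
Let a_i = P(absorbed in A | start in state i).
Boundary conditions: a_A = 1, a_E = 0.
For each transient state i, a_i = sum_j P(i->j) * a_j:
  a_B = 2/5*a_A + 0*a_B + 2/5*a_C + 1/5*a_D + 0*a_E
  a_C = 2/5*a_A + 0*a_B + 1/10*a_C + 2/5*a_D + 1/10*a_E
  a_D = 3/10*a_A + 3/10*a_B + 0*a_C + 1/5*a_D + 1/5*a_E

Substituting a_A = 1 and a_E = 0, rearrange to (I - Q) a = r where r[i] = P(i -> A):
  [1, -2/5, -1/5] . (a_B, a_C, a_D) = 2/5
  [0, 9/10, -2/5] . (a_B, a_C, a_D) = 2/5
  [-3/10, 0, 4/5] . (a_B, a_C, a_D) = 3/10

Solving yields:
  a_B = 259/309
  a_C = 232/309
  a_D = 71/103

Starting state is B, so the absorption probability is a_B = 259/309.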